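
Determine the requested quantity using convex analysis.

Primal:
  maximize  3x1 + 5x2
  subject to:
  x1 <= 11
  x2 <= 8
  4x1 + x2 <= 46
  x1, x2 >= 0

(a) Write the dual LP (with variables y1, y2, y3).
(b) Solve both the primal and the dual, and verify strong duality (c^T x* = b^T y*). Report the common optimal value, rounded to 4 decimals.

The standard primal-dual pair for 'max c^T x s.t. A x <= b, x >= 0' is:
  Dual:  min b^T y  s.t.  A^T y >= c,  y >= 0.

So the dual LP is:
  minimize  11y1 + 8y2 + 46y3
  subject to:
    y1 + 4y3 >= 3
    y2 + y3 >= 5
    y1, y2, y3 >= 0

Solving the primal: x* = (9.5, 8).
  primal value c^T x* = 68.5.
Solving the dual: y* = (0, 4.25, 0.75).
  dual value b^T y* = 68.5.
Strong duality: c^T x* = b^T y*. Confirmed.

68.5


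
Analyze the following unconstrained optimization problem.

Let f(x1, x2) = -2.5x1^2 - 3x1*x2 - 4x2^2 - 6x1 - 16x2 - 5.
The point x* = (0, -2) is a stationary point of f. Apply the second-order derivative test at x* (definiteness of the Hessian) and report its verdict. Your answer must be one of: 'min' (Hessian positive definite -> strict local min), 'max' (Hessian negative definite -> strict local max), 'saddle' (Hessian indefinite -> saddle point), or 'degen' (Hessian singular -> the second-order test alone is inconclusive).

Compute the Hessian H = grad^2 f:
  H = [[-5, -3], [-3, -8]]
Verify stationarity: grad f(x*) = H x* + g = (0, 0).
Eigenvalues of H: -9.8541, -3.1459.
Both eigenvalues < 0, so H is negative definite -> x* is a strict local max.

max


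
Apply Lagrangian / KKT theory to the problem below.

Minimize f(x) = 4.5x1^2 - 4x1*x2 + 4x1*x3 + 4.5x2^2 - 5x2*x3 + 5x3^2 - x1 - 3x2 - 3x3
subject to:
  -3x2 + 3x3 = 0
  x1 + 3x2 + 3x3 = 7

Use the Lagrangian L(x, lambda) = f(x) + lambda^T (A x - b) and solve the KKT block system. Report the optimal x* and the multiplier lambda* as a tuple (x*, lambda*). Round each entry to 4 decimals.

Form the Lagrangian:
  L(x, lambda) = (1/2) x^T Q x + c^T x + lambda^T (A x - b)
Stationarity (grad_x L = 0): Q x + c + A^T lambda = 0.
Primal feasibility: A x = b.

This gives the KKT block system:
  [ Q   A^T ] [ x     ]   [-c ]
  [ A    0  ] [ lambda ] = [ b ]

Solving the linear system:
  x*      = (0.1892, 1.1351, 1.1351)
  lambda* = (-0.4414, -0.7027)
  f(x*)   = -1.0405

x* = (0.1892, 1.1351, 1.1351), lambda* = (-0.4414, -0.7027)


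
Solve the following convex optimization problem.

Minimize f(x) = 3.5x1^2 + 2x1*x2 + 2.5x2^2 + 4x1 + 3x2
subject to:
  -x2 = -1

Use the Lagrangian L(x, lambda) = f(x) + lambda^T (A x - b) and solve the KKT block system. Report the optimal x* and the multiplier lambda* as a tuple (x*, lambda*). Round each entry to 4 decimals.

Form the Lagrangian:
  L(x, lambda) = (1/2) x^T Q x + c^T x + lambda^T (A x - b)
Stationarity (grad_x L = 0): Q x + c + A^T lambda = 0.
Primal feasibility: A x = b.

This gives the KKT block system:
  [ Q   A^T ] [ x     ]   [-c ]
  [ A    0  ] [ lambda ] = [ b ]

Solving the linear system:
  x*      = (-0.8571, 1)
  lambda* = (6.2857)
  f(x*)   = 2.9286

x* = (-0.8571, 1), lambda* = (6.2857)


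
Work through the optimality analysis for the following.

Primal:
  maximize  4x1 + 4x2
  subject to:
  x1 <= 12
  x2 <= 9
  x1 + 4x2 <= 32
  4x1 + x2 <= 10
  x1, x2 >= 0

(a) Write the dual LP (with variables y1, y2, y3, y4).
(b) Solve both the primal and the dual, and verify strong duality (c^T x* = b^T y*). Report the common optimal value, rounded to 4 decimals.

The standard primal-dual pair for 'max c^T x s.t. A x <= b, x >= 0' is:
  Dual:  min b^T y  s.t.  A^T y >= c,  y >= 0.

So the dual LP is:
  minimize  12y1 + 9y2 + 32y3 + 10y4
  subject to:
    y1 + y3 + 4y4 >= 4
    y2 + 4y3 + y4 >= 4
    y1, y2, y3, y4 >= 0

Solving the primal: x* = (0.5333, 7.8667).
  primal value c^T x* = 33.6.
Solving the dual: y* = (0, 0, 0.8, 0.8).
  dual value b^T y* = 33.6.
Strong duality: c^T x* = b^T y*. Confirmed.

33.6


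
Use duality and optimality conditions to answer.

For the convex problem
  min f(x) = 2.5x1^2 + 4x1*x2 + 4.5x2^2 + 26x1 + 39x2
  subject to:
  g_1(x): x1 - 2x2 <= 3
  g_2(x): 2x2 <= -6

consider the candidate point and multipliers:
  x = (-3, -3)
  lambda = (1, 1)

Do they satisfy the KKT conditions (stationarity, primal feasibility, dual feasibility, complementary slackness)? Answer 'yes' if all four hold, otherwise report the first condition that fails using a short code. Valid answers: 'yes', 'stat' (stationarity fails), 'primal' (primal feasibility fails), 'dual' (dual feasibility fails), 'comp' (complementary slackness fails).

Gradient of f: grad f(x) = Q x + c = (-1, 0)
Constraint values g_i(x) = a_i^T x - b_i:
  g_1((-3, -3)) = 0
  g_2((-3, -3)) = 0
Stationarity residual: grad f(x) + sum_i lambda_i a_i = (0, 0)
  -> stationarity OK
Primal feasibility (all g_i <= 0): OK
Dual feasibility (all lambda_i >= 0): OK
Complementary slackness (lambda_i * g_i(x) = 0 for all i): OK

Verdict: yes, KKT holds.

yes


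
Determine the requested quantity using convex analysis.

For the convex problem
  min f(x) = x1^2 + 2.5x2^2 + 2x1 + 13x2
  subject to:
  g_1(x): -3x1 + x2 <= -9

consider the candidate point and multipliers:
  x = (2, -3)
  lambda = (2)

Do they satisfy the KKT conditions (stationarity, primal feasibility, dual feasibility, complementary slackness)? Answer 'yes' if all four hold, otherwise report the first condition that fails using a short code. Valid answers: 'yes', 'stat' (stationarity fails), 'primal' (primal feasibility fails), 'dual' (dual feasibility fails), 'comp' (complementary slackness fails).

Gradient of f: grad f(x) = Q x + c = (6, -2)
Constraint values g_i(x) = a_i^T x - b_i:
  g_1((2, -3)) = 0
Stationarity residual: grad f(x) + sum_i lambda_i a_i = (0, 0)
  -> stationarity OK
Primal feasibility (all g_i <= 0): OK
Dual feasibility (all lambda_i >= 0): OK
Complementary slackness (lambda_i * g_i(x) = 0 for all i): OK

Verdict: yes, KKT holds.

yes


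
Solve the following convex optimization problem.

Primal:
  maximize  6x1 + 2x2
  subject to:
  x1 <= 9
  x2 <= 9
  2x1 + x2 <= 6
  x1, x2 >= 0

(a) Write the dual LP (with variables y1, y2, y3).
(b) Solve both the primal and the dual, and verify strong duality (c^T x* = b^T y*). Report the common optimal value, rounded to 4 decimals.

The standard primal-dual pair for 'max c^T x s.t. A x <= b, x >= 0' is:
  Dual:  min b^T y  s.t.  A^T y >= c,  y >= 0.

So the dual LP is:
  minimize  9y1 + 9y2 + 6y3
  subject to:
    y1 + 2y3 >= 6
    y2 + y3 >= 2
    y1, y2, y3 >= 0

Solving the primal: x* = (3, 0).
  primal value c^T x* = 18.
Solving the dual: y* = (0, 0, 3).
  dual value b^T y* = 18.
Strong duality: c^T x* = b^T y*. Confirmed.

18


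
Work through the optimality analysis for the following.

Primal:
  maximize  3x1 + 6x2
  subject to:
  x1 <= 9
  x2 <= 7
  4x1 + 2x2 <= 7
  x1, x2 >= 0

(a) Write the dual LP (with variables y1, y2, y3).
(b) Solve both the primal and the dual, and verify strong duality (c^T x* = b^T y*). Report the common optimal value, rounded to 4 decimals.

The standard primal-dual pair for 'max c^T x s.t. A x <= b, x >= 0' is:
  Dual:  min b^T y  s.t.  A^T y >= c,  y >= 0.

So the dual LP is:
  minimize  9y1 + 7y2 + 7y3
  subject to:
    y1 + 4y3 >= 3
    y2 + 2y3 >= 6
    y1, y2, y3 >= 0

Solving the primal: x* = (0, 3.5).
  primal value c^T x* = 21.
Solving the dual: y* = (0, 0, 3).
  dual value b^T y* = 21.
Strong duality: c^T x* = b^T y*. Confirmed.

21


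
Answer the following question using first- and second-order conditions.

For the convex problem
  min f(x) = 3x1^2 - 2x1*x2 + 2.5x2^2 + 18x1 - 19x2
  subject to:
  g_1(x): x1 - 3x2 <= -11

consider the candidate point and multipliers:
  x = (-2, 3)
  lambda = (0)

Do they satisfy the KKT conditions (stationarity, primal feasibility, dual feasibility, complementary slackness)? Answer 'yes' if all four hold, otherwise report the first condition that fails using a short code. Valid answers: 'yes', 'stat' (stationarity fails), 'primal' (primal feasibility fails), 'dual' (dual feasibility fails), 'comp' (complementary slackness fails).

Gradient of f: grad f(x) = Q x + c = (0, 0)
Constraint values g_i(x) = a_i^T x - b_i:
  g_1((-2, 3)) = 0
Stationarity residual: grad f(x) + sum_i lambda_i a_i = (0, 0)
  -> stationarity OK
Primal feasibility (all g_i <= 0): OK
Dual feasibility (all lambda_i >= 0): OK
Complementary slackness (lambda_i * g_i(x) = 0 for all i): OK

Verdict: yes, KKT holds.

yes


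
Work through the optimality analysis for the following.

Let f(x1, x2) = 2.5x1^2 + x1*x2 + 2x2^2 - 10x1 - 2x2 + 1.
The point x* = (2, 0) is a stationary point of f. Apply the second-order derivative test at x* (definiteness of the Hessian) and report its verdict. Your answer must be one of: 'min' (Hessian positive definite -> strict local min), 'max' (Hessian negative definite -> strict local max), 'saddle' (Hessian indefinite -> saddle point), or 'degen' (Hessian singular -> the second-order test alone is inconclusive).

Compute the Hessian H = grad^2 f:
  H = [[5, 1], [1, 4]]
Verify stationarity: grad f(x*) = H x* + g = (0, 0).
Eigenvalues of H: 3.382, 5.618.
Both eigenvalues > 0, so H is positive definite -> x* is a strict local min.

min


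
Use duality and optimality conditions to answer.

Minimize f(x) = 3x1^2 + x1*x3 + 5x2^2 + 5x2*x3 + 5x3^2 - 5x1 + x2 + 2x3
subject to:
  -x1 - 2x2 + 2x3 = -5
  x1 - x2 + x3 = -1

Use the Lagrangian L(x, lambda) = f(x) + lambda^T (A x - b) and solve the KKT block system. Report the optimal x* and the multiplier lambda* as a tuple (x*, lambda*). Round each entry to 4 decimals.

Form the Lagrangian:
  L(x, lambda) = (1/2) x^T Q x + c^T x + lambda^T (A x - b)
Stationarity (grad_x L = 0): Q x + c + A^T lambda = 0.
Primal feasibility: A x = b.

This gives the KKT block system:
  [ Q   A^T ] [ x     ]   [-c ]
  [ A    0  ] [ lambda ] = [ b ]

Solving the linear system:
  x*      = (1, 0.8667, -1.1333)
  lambda* = (1.2889, 1.4222)
  f(x*)   = 0.7333

x* = (1, 0.8667, -1.1333), lambda* = (1.2889, 1.4222)


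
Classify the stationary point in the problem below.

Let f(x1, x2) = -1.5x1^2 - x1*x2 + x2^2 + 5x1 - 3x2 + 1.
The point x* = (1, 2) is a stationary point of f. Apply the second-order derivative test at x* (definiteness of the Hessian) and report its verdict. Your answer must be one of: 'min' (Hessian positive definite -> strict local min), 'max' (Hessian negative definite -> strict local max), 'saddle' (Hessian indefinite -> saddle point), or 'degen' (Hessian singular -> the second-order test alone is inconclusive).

Compute the Hessian H = grad^2 f:
  H = [[-3, -1], [-1, 2]]
Verify stationarity: grad f(x*) = H x* + g = (0, 0).
Eigenvalues of H: -3.1926, 2.1926.
Eigenvalues have mixed signs, so H is indefinite -> x* is a saddle point.

saddle


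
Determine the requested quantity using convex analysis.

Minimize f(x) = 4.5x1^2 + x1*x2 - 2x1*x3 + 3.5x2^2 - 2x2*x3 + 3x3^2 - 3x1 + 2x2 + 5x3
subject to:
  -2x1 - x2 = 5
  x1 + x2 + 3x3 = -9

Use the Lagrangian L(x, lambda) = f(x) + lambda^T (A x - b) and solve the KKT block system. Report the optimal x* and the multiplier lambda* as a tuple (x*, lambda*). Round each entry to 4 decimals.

Form the Lagrangian:
  L(x, lambda) = (1/2) x^T Q x + c^T x + lambda^T (A x - b)
Stationarity (grad_x L = 0): Q x + c + A^T lambda = 0.
Primal feasibility: A x = b.

This gives the KKT block system:
  [ Q   A^T ] [ x     ]   [-c ]
  [ A    0  ] [ lambda ] = [ b ]

Solving the linear system:
  x*      = (-1.6476, -1.7048, -1.8825)
  lambda* = (-7.9524, -0.1365)
  f(x*)   = 15.327

x* = (-1.6476, -1.7048, -1.8825), lambda* = (-7.9524, -0.1365)


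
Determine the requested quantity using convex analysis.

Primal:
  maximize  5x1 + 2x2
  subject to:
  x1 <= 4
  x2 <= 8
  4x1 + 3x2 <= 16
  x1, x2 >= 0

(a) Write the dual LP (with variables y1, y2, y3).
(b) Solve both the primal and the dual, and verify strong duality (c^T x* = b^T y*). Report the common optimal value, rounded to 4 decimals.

The standard primal-dual pair for 'max c^T x s.t. A x <= b, x >= 0' is:
  Dual:  min b^T y  s.t.  A^T y >= c,  y >= 0.

So the dual LP is:
  minimize  4y1 + 8y2 + 16y3
  subject to:
    y1 + 4y3 >= 5
    y2 + 3y3 >= 2
    y1, y2, y3 >= 0

Solving the primal: x* = (4, 0).
  primal value c^T x* = 20.
Solving the dual: y* = (2.3333, 0, 0.6667).
  dual value b^T y* = 20.
Strong duality: c^T x* = b^T y*. Confirmed.

20


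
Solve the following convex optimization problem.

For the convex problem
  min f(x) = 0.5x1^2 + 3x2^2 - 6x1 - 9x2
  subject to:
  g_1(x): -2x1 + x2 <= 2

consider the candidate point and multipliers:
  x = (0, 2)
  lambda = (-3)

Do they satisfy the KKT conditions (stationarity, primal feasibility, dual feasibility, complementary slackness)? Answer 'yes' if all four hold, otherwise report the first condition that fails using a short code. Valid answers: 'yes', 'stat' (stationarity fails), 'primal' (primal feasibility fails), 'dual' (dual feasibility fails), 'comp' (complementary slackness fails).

Gradient of f: grad f(x) = Q x + c = (-6, 3)
Constraint values g_i(x) = a_i^T x - b_i:
  g_1((0, 2)) = 0
Stationarity residual: grad f(x) + sum_i lambda_i a_i = (0, 0)
  -> stationarity OK
Primal feasibility (all g_i <= 0): OK
Dual feasibility (all lambda_i >= 0): FAILS
Complementary slackness (lambda_i * g_i(x) = 0 for all i): OK

Verdict: the first failing condition is dual_feasibility -> dual.

dual


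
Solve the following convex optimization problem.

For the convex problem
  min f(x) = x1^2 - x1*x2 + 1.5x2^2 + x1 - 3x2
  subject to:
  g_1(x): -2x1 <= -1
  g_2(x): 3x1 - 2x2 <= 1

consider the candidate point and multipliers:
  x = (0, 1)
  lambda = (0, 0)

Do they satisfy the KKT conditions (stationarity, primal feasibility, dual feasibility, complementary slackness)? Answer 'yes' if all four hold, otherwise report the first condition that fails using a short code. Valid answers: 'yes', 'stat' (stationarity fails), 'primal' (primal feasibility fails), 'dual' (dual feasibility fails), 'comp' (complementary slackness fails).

Gradient of f: grad f(x) = Q x + c = (0, 0)
Constraint values g_i(x) = a_i^T x - b_i:
  g_1((0, 1)) = 1
  g_2((0, 1)) = -3
Stationarity residual: grad f(x) + sum_i lambda_i a_i = (0, 0)
  -> stationarity OK
Primal feasibility (all g_i <= 0): FAILS
Dual feasibility (all lambda_i >= 0): OK
Complementary slackness (lambda_i * g_i(x) = 0 for all i): OK

Verdict: the first failing condition is primal_feasibility -> primal.

primal


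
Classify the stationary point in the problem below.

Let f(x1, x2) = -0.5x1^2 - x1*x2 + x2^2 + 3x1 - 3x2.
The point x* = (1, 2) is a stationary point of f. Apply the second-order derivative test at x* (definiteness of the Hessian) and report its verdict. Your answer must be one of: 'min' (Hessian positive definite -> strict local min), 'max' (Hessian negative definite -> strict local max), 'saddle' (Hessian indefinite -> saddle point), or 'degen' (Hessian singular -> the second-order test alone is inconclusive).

Compute the Hessian H = grad^2 f:
  H = [[-1, -1], [-1, 2]]
Verify stationarity: grad f(x*) = H x* + g = (0, 0).
Eigenvalues of H: -1.3028, 2.3028.
Eigenvalues have mixed signs, so H is indefinite -> x* is a saddle point.

saddle


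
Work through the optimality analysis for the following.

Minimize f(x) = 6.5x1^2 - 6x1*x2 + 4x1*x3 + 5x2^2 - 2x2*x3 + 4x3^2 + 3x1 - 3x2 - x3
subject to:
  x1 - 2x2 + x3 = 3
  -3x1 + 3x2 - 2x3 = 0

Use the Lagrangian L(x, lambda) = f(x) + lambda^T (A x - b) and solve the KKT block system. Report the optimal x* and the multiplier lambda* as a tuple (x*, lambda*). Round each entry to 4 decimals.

Form the Lagrangian:
  L(x, lambda) = (1/2) x^T Q x + c^T x + lambda^T (A x - b)
Stationarity (grad_x L = 0): Q x + c + A^T lambda = 0.
Primal feasibility: A x = b.

This gives the KKT block system:
  [ Q   A^T ] [ x     ]   [-c ]
  [ A    0  ] [ lambda ] = [ b ]

Solving the linear system:
  x*      = (-3.2535, -2.7465, 0.7606)
  lambda* = (-32.2394, -17.338)
  f(x*)   = 47.2183

x* = (-3.2535, -2.7465, 0.7606), lambda* = (-32.2394, -17.338)


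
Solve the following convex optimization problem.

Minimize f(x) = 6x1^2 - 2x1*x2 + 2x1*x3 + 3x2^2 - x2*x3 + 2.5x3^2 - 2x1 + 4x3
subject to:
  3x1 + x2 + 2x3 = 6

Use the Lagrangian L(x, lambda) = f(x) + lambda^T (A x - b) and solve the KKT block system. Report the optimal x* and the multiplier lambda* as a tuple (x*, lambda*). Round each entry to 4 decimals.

Form the Lagrangian:
  L(x, lambda) = (1/2) x^T Q x + c^T x + lambda^T (A x - b)
Stationarity (grad_x L = 0): Q x + c + A^T lambda = 0.
Primal feasibility: A x = b.

This gives the KKT block system:
  [ Q   A^T ] [ x     ]   [-c ]
  [ A    0  ] [ lambda ] = [ b ]

Solving the linear system:
  x*      = (1.2678, 1.1694, 0.5137)
  lambda* = (-3.9672)
  f(x*)   = 11.6612

x* = (1.2678, 1.1694, 0.5137), lambda* = (-3.9672)


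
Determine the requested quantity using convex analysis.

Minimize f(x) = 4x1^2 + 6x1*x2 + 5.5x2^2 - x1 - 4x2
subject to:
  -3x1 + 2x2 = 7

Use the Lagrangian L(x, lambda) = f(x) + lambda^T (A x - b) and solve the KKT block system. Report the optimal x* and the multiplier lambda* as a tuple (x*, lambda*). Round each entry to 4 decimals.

Form the Lagrangian:
  L(x, lambda) = (1/2) x^T Q x + c^T x + lambda^T (A x - b)
Stationarity (grad_x L = 0): Q x + c + A^T lambda = 0.
Primal feasibility: A x = b.

This gives the KKT block system:
  [ Q   A^T ] [ x     ]   [-c ]
  [ A    0  ] [ lambda ] = [ b ]

Solving the linear system:
  x*      = (-1.4138, 1.3793)
  lambda* = (-1.3448)
  f(x*)   = 2.6552

x* = (-1.4138, 1.3793), lambda* = (-1.3448)


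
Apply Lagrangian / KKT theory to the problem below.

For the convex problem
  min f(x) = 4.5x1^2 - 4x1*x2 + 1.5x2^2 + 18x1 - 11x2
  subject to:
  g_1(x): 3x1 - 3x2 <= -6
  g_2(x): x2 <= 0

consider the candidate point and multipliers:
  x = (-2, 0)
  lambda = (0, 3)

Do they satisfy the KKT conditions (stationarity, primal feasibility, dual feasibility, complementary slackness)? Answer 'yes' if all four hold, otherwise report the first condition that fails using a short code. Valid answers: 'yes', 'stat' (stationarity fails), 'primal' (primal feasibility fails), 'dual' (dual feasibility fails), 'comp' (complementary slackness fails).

Gradient of f: grad f(x) = Q x + c = (0, -3)
Constraint values g_i(x) = a_i^T x - b_i:
  g_1((-2, 0)) = 0
  g_2((-2, 0)) = 0
Stationarity residual: grad f(x) + sum_i lambda_i a_i = (0, 0)
  -> stationarity OK
Primal feasibility (all g_i <= 0): OK
Dual feasibility (all lambda_i >= 0): OK
Complementary slackness (lambda_i * g_i(x) = 0 for all i): OK

Verdict: yes, KKT holds.

yes


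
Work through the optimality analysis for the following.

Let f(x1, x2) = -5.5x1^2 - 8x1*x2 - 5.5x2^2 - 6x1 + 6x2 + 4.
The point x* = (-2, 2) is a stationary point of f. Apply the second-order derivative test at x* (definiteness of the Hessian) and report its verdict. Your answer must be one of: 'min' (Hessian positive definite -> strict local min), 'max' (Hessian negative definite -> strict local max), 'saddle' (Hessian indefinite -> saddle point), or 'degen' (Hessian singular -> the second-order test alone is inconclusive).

Compute the Hessian H = grad^2 f:
  H = [[-11, -8], [-8, -11]]
Verify stationarity: grad f(x*) = H x* + g = (0, 0).
Eigenvalues of H: -19, -3.
Both eigenvalues < 0, so H is negative definite -> x* is a strict local max.

max


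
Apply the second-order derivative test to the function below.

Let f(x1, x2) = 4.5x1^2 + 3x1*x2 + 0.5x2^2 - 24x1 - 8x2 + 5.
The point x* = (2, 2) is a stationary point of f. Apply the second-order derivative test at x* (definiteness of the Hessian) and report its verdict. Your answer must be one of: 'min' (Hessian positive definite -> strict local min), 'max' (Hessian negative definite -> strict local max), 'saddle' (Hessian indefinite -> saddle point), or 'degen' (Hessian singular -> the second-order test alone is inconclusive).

Compute the Hessian H = grad^2 f:
  H = [[9, 3], [3, 1]]
Verify stationarity: grad f(x*) = H x* + g = (0, 0).
Eigenvalues of H: 0, 10.
H has a zero eigenvalue (singular; positive semidefinite but not definite), so H is neither positive definite, negative definite, nor indefinite. The second-order test alone is inconclusive -> degen.
(Indeed, f is constant along the null direction of H through x*, so x* is not a strict local extremum.)

degen


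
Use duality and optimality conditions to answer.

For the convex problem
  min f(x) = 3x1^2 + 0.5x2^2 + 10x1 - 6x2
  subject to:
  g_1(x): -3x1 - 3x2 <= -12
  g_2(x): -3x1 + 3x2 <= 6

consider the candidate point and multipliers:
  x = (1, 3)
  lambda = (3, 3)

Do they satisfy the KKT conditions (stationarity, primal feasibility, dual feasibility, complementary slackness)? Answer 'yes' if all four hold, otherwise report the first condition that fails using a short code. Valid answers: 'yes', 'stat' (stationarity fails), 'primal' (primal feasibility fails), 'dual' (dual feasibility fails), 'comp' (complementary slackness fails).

Gradient of f: grad f(x) = Q x + c = (16, -3)
Constraint values g_i(x) = a_i^T x - b_i:
  g_1((1, 3)) = 0
  g_2((1, 3)) = 0
Stationarity residual: grad f(x) + sum_i lambda_i a_i = (-2, -3)
  -> stationarity FAILS
Primal feasibility (all g_i <= 0): OK
Dual feasibility (all lambda_i >= 0): OK
Complementary slackness (lambda_i * g_i(x) = 0 for all i): OK

Verdict: the first failing condition is stationarity -> stat.

stat


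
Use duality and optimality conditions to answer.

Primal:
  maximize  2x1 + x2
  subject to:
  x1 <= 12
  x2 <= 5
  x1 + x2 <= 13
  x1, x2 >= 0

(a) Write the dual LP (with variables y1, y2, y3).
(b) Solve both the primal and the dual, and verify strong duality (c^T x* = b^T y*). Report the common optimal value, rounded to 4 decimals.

The standard primal-dual pair for 'max c^T x s.t. A x <= b, x >= 0' is:
  Dual:  min b^T y  s.t.  A^T y >= c,  y >= 0.

So the dual LP is:
  minimize  12y1 + 5y2 + 13y3
  subject to:
    y1 + y3 >= 2
    y2 + y3 >= 1
    y1, y2, y3 >= 0

Solving the primal: x* = (12, 1).
  primal value c^T x* = 25.
Solving the dual: y* = (1, 0, 1).
  dual value b^T y* = 25.
Strong duality: c^T x* = b^T y*. Confirmed.

25


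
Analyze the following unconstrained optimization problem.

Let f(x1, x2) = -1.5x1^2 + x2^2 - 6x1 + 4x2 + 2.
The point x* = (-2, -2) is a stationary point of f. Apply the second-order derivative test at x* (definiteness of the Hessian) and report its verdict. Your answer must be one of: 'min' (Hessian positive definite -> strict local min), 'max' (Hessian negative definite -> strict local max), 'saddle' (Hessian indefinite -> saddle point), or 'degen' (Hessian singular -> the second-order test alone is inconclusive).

Compute the Hessian H = grad^2 f:
  H = [[-3, 0], [0, 2]]
Verify stationarity: grad f(x*) = H x* + g = (0, 0).
Eigenvalues of H: -3, 2.
Eigenvalues have mixed signs, so H is indefinite -> x* is a saddle point.

saddle


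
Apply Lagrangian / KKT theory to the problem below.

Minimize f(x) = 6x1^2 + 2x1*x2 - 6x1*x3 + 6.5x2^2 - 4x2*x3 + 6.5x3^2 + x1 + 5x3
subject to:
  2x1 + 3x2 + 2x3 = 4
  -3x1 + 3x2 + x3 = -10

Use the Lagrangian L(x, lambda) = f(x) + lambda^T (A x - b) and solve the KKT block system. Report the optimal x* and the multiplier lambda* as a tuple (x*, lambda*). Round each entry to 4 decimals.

Form the Lagrangian:
  L(x, lambda) = (1/2) x^T Q x + c^T x + lambda^T (A x - b)
Stationarity (grad_x L = 0): Q x + c + A^T lambda = 0.
Primal feasibility: A x = b.

This gives the KKT block system:
  [ Q   A^T ] [ x     ]   [-c ]
  [ A    0  ] [ lambda ] = [ b ]

Solving the linear system:
  x*      = (2.6709, -0.8775, 0.6453)
  lambda* = (-3.7555, 6.6378)
  f(x*)   = 43.6488

x* = (2.6709, -0.8775, 0.6453), lambda* = (-3.7555, 6.6378)


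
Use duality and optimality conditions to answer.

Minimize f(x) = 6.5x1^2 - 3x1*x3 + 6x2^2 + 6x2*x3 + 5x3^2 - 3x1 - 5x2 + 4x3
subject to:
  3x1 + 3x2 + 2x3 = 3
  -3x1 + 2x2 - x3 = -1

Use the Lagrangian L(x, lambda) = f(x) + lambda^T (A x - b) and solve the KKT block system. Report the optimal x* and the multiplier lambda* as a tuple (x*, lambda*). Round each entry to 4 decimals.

Form the Lagrangian:
  L(x, lambda) = (1/2) x^T Q x + c^T x + lambda^T (A x - b)
Stationarity (grad_x L = 0): Q x + c + A^T lambda = 0.
Primal feasibility: A x = b.

This gives the KKT block system:
  [ Q   A^T ] [ x     ]   [-c ]
  [ A    0  ] [ lambda ] = [ b ]

Solving the linear system:
  x*      = (0.6817, 0.435, -0.175)
  lambda* = (-0.6856, 1.4434)
  f(x*)   = -0.71

x* = (0.6817, 0.435, -0.175), lambda* = (-0.6856, 1.4434)


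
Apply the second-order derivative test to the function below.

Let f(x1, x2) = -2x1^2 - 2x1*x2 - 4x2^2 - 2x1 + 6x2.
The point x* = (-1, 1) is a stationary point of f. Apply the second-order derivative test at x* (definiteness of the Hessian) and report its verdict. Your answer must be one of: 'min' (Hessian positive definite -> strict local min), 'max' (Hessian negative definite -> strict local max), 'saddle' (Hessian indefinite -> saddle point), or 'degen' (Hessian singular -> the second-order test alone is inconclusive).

Compute the Hessian H = grad^2 f:
  H = [[-4, -2], [-2, -8]]
Verify stationarity: grad f(x*) = H x* + g = (0, 0).
Eigenvalues of H: -8.8284, -3.1716.
Both eigenvalues < 0, so H is negative definite -> x* is a strict local max.

max


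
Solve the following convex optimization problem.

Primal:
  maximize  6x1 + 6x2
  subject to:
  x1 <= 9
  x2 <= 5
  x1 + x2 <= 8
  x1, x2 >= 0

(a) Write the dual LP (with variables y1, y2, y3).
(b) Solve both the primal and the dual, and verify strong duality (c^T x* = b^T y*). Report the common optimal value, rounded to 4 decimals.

The standard primal-dual pair for 'max c^T x s.t. A x <= b, x >= 0' is:
  Dual:  min b^T y  s.t.  A^T y >= c,  y >= 0.

So the dual LP is:
  minimize  9y1 + 5y2 + 8y3
  subject to:
    y1 + y3 >= 6
    y2 + y3 >= 6
    y1, y2, y3 >= 0

Solving the primal: x* = (8, 0).
  primal value c^T x* = 48.
Solving the dual: y* = (0, 0, 6).
  dual value b^T y* = 48.
Strong duality: c^T x* = b^T y*. Confirmed.

48


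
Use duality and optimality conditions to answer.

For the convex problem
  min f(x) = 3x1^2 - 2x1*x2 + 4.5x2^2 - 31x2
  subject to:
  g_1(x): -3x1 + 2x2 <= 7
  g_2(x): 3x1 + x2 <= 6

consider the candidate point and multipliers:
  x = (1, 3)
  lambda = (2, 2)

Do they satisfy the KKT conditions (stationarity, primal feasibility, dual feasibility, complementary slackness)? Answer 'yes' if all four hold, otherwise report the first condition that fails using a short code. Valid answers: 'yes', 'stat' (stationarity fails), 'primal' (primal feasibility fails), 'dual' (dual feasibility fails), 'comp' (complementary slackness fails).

Gradient of f: grad f(x) = Q x + c = (0, -6)
Constraint values g_i(x) = a_i^T x - b_i:
  g_1((1, 3)) = -4
  g_2((1, 3)) = 0
Stationarity residual: grad f(x) + sum_i lambda_i a_i = (0, 0)
  -> stationarity OK
Primal feasibility (all g_i <= 0): OK
Dual feasibility (all lambda_i >= 0): OK
Complementary slackness (lambda_i * g_i(x) = 0 for all i): FAILS

Verdict: the first failing condition is complementary_slackness -> comp.

comp


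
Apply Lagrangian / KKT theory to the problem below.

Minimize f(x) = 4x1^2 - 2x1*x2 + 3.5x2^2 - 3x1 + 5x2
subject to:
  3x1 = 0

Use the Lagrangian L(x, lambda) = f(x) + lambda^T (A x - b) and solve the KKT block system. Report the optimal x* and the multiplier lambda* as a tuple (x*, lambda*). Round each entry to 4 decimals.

Form the Lagrangian:
  L(x, lambda) = (1/2) x^T Q x + c^T x + lambda^T (A x - b)
Stationarity (grad_x L = 0): Q x + c + A^T lambda = 0.
Primal feasibility: A x = b.

This gives the KKT block system:
  [ Q   A^T ] [ x     ]   [-c ]
  [ A    0  ] [ lambda ] = [ b ]

Solving the linear system:
  x*      = (0, -0.7143)
  lambda* = (0.5238)
  f(x*)   = -1.7857

x* = (0, -0.7143), lambda* = (0.5238)


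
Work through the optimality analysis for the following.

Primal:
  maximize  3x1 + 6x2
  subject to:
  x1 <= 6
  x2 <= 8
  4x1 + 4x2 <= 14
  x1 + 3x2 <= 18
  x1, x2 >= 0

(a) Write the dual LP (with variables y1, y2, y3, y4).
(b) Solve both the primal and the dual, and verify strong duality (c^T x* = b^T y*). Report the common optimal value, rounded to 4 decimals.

The standard primal-dual pair for 'max c^T x s.t. A x <= b, x >= 0' is:
  Dual:  min b^T y  s.t.  A^T y >= c,  y >= 0.

So the dual LP is:
  minimize  6y1 + 8y2 + 14y3 + 18y4
  subject to:
    y1 + 4y3 + y4 >= 3
    y2 + 4y3 + 3y4 >= 6
    y1, y2, y3, y4 >= 0

Solving the primal: x* = (0, 3.5).
  primal value c^T x* = 21.
Solving the dual: y* = (0, 0, 1.5, 0).
  dual value b^T y* = 21.
Strong duality: c^T x* = b^T y*. Confirmed.

21


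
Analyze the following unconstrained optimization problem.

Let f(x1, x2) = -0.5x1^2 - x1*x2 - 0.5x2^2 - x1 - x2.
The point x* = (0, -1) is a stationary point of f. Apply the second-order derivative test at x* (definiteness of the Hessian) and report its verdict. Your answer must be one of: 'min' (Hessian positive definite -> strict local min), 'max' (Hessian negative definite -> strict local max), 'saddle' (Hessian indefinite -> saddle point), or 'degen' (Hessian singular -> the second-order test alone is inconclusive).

Compute the Hessian H = grad^2 f:
  H = [[-1, -1], [-1, -1]]
Verify stationarity: grad f(x*) = H x* + g = (0, 0).
Eigenvalues of H: -2, 0.
H has a zero eigenvalue (singular; negative semidefinite but not definite), so H is neither positive definite, negative definite, nor indefinite. The second-order test alone is inconclusive -> degen.
(Indeed, f is constant along the null direction of H through x*, so x* is not a strict local extremum.)

degen


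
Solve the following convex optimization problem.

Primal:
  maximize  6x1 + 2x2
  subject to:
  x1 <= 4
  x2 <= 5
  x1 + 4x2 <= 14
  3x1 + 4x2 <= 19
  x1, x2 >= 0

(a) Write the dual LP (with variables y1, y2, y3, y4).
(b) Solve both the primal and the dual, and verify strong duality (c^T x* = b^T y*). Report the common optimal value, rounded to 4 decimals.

The standard primal-dual pair for 'max c^T x s.t. A x <= b, x >= 0' is:
  Dual:  min b^T y  s.t.  A^T y >= c,  y >= 0.

So the dual LP is:
  minimize  4y1 + 5y2 + 14y3 + 19y4
  subject to:
    y1 + y3 + 3y4 >= 6
    y2 + 4y3 + 4y4 >= 2
    y1, y2, y3, y4 >= 0

Solving the primal: x* = (4, 1.75).
  primal value c^T x* = 27.5.
Solving the dual: y* = (4.5, 0, 0, 0.5).
  dual value b^T y* = 27.5.
Strong duality: c^T x* = b^T y*. Confirmed.

27.5


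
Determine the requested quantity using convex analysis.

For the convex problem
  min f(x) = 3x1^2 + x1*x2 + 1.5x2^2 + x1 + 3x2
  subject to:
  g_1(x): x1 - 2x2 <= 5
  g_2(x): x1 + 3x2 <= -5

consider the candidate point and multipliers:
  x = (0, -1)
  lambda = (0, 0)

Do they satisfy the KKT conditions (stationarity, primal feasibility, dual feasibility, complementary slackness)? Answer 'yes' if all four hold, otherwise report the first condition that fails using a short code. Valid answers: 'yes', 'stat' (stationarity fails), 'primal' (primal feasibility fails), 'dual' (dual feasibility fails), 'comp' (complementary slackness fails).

Gradient of f: grad f(x) = Q x + c = (0, 0)
Constraint values g_i(x) = a_i^T x - b_i:
  g_1((0, -1)) = -3
  g_2((0, -1)) = 2
Stationarity residual: grad f(x) + sum_i lambda_i a_i = (0, 0)
  -> stationarity OK
Primal feasibility (all g_i <= 0): FAILS
Dual feasibility (all lambda_i >= 0): OK
Complementary slackness (lambda_i * g_i(x) = 0 for all i): OK

Verdict: the first failing condition is primal_feasibility -> primal.

primal


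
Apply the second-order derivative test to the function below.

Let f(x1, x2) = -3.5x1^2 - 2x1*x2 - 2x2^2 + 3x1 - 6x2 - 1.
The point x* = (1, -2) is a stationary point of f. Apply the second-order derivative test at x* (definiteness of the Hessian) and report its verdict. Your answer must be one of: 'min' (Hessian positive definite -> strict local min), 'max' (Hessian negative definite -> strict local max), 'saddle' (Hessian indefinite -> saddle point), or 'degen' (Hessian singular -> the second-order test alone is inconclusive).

Compute the Hessian H = grad^2 f:
  H = [[-7, -2], [-2, -4]]
Verify stationarity: grad f(x*) = H x* + g = (0, 0).
Eigenvalues of H: -8, -3.
Both eigenvalues < 0, so H is negative definite -> x* is a strict local max.

max


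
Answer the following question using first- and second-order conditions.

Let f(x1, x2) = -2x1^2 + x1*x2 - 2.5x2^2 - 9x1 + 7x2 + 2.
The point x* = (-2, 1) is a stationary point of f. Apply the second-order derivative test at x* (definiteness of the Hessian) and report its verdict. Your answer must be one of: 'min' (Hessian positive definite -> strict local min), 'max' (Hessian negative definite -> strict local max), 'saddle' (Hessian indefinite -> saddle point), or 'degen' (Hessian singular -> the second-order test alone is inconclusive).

Compute the Hessian H = grad^2 f:
  H = [[-4, 1], [1, -5]]
Verify stationarity: grad f(x*) = H x* + g = (0, 0).
Eigenvalues of H: -5.618, -3.382.
Both eigenvalues < 0, so H is negative definite -> x* is a strict local max.

max


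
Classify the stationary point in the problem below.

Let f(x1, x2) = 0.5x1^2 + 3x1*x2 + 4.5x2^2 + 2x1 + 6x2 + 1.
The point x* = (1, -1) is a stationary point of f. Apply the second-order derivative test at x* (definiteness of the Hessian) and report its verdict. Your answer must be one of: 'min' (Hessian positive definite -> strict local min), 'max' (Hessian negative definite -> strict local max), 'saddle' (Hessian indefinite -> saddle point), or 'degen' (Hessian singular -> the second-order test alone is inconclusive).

Compute the Hessian H = grad^2 f:
  H = [[1, 3], [3, 9]]
Verify stationarity: grad f(x*) = H x* + g = (0, 0).
Eigenvalues of H: 0, 10.
H has a zero eigenvalue (singular; positive semidefinite but not definite), so H is neither positive definite, negative definite, nor indefinite. The second-order test alone is inconclusive -> degen.
(Indeed, f is constant along the null direction of H through x*, so x* is not a strict local extremum.)

degen


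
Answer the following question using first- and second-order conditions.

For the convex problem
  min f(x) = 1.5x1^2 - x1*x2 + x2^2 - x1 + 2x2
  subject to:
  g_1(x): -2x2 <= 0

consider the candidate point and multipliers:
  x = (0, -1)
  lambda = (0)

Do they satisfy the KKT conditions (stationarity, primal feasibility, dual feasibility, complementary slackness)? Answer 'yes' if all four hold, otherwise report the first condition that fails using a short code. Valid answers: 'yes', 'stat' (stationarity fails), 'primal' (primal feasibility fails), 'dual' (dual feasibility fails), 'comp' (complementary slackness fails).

Gradient of f: grad f(x) = Q x + c = (0, 0)
Constraint values g_i(x) = a_i^T x - b_i:
  g_1((0, -1)) = 2
Stationarity residual: grad f(x) + sum_i lambda_i a_i = (0, 0)
  -> stationarity OK
Primal feasibility (all g_i <= 0): FAILS
Dual feasibility (all lambda_i >= 0): OK
Complementary slackness (lambda_i * g_i(x) = 0 for all i): OK

Verdict: the first failing condition is primal_feasibility -> primal.

primal


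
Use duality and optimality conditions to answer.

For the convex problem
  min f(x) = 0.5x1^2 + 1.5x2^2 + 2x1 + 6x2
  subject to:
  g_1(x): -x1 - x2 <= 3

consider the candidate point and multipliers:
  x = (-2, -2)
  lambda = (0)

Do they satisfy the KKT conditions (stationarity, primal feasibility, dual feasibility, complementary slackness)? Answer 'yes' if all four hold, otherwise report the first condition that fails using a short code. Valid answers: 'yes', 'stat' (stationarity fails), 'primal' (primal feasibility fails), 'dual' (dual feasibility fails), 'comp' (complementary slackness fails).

Gradient of f: grad f(x) = Q x + c = (0, 0)
Constraint values g_i(x) = a_i^T x - b_i:
  g_1((-2, -2)) = 1
Stationarity residual: grad f(x) + sum_i lambda_i a_i = (0, 0)
  -> stationarity OK
Primal feasibility (all g_i <= 0): FAILS
Dual feasibility (all lambda_i >= 0): OK
Complementary slackness (lambda_i * g_i(x) = 0 for all i): OK

Verdict: the first failing condition is primal_feasibility -> primal.

primal


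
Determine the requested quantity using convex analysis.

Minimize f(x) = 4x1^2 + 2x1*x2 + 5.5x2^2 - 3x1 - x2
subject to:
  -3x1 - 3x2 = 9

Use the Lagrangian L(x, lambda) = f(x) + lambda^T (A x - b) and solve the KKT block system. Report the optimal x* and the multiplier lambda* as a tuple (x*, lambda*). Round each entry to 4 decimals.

Form the Lagrangian:
  L(x, lambda) = (1/2) x^T Q x + c^T x + lambda^T (A x - b)
Stationarity (grad_x L = 0): Q x + c + A^T lambda = 0.
Primal feasibility: A x = b.

This gives the KKT block system:
  [ Q   A^T ] [ x     ]   [-c ]
  [ A    0  ] [ lambda ] = [ b ]

Solving the linear system:
  x*      = (-1.6667, -1.3333)
  lambda* = (-6.3333)
  f(x*)   = 31.6667

x* = (-1.6667, -1.3333), lambda* = (-6.3333)


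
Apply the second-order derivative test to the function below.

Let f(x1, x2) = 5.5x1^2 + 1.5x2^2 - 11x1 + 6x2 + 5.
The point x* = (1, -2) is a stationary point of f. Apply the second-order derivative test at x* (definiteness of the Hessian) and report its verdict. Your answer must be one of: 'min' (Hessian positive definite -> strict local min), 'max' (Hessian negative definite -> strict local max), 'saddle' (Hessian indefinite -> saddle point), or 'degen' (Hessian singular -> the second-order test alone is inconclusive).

Compute the Hessian H = grad^2 f:
  H = [[11, 0], [0, 3]]
Verify stationarity: grad f(x*) = H x* + g = (0, 0).
Eigenvalues of H: 3, 11.
Both eigenvalues > 0, so H is positive definite -> x* is a strict local min.

min


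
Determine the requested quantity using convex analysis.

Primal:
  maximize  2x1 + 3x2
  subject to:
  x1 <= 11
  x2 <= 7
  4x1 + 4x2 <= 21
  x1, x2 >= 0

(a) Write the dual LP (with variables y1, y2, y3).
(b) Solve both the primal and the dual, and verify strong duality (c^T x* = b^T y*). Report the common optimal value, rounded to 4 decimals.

The standard primal-dual pair for 'max c^T x s.t. A x <= b, x >= 0' is:
  Dual:  min b^T y  s.t.  A^T y >= c,  y >= 0.

So the dual LP is:
  minimize  11y1 + 7y2 + 21y3
  subject to:
    y1 + 4y3 >= 2
    y2 + 4y3 >= 3
    y1, y2, y3 >= 0

Solving the primal: x* = (0, 5.25).
  primal value c^T x* = 15.75.
Solving the dual: y* = (0, 0, 0.75).
  dual value b^T y* = 15.75.
Strong duality: c^T x* = b^T y*. Confirmed.

15.75


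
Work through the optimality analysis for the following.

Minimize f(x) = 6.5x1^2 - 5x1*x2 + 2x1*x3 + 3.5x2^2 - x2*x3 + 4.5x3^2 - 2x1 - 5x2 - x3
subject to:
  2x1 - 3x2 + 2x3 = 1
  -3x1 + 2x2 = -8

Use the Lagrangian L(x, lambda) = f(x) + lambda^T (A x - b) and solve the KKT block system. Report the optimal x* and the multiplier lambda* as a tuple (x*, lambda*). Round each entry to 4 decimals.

Form the Lagrangian:
  L(x, lambda) = (1/2) x^T Q x + c^T x + lambda^T (A x - b)
Stationarity (grad_x L = 0): Q x + c + A^T lambda = 0.
Primal feasibility: A x = b.

This gives the KKT block system:
  [ Q   A^T ] [ x     ]   [-c ]
  [ A    0  ] [ lambda ] = [ b ]

Solving the linear system:
  x*      = (3.1785, 0.7677, -1.5269)
  lambda* = (4.5763, 13.8602)
  f(x*)   = 48.8183

x* = (3.1785, 0.7677, -1.5269), lambda* = (4.5763, 13.8602)


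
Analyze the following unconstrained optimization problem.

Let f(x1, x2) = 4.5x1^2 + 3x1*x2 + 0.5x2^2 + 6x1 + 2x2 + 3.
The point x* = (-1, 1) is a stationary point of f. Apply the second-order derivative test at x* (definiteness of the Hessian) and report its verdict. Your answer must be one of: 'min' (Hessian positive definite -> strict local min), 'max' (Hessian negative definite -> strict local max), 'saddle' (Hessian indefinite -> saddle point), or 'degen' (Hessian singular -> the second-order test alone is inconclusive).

Compute the Hessian H = grad^2 f:
  H = [[9, 3], [3, 1]]
Verify stationarity: grad f(x*) = H x* + g = (0, 0).
Eigenvalues of H: 0, 10.
H has a zero eigenvalue (singular; positive semidefinite but not definite), so H is neither positive definite, negative definite, nor indefinite. The second-order test alone is inconclusive -> degen.
(Indeed, f is constant along the null direction of H through x*, so x* is not a strict local extremum.)

degen


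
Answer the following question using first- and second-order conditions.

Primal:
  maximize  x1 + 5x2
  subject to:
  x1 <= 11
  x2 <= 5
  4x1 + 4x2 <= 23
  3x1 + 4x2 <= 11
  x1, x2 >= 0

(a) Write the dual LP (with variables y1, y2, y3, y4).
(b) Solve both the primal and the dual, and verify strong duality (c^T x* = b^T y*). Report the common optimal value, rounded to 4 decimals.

The standard primal-dual pair for 'max c^T x s.t. A x <= b, x >= 0' is:
  Dual:  min b^T y  s.t.  A^T y >= c,  y >= 0.

So the dual LP is:
  minimize  11y1 + 5y2 + 23y3 + 11y4
  subject to:
    y1 + 4y3 + 3y4 >= 1
    y2 + 4y3 + 4y4 >= 5
    y1, y2, y3, y4 >= 0

Solving the primal: x* = (0, 2.75).
  primal value c^T x* = 13.75.
Solving the dual: y* = (0, 0, 0, 1.25).
  dual value b^T y* = 13.75.
Strong duality: c^T x* = b^T y*. Confirmed.

13.75
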